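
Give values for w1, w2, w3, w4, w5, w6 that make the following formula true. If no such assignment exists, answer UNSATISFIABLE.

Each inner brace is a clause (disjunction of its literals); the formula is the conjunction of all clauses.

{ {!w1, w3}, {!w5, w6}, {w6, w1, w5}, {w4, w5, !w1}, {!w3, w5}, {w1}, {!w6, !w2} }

w1 ↦ true; w2 ↦ false; w3 ↦ true; w4 ↦ true; w5 ↦ true; w6 ↦ true

The clause (w1) is unit, so w1 = true.
The clause (w3) is unit, so w3 = true.
The clause (w5) is unit, so w5 = true.
The clause (w6) is unit, so w6 = true.
The clause (!w2) is unit, so w2 = false.
All clauses hold; w4 can take either value.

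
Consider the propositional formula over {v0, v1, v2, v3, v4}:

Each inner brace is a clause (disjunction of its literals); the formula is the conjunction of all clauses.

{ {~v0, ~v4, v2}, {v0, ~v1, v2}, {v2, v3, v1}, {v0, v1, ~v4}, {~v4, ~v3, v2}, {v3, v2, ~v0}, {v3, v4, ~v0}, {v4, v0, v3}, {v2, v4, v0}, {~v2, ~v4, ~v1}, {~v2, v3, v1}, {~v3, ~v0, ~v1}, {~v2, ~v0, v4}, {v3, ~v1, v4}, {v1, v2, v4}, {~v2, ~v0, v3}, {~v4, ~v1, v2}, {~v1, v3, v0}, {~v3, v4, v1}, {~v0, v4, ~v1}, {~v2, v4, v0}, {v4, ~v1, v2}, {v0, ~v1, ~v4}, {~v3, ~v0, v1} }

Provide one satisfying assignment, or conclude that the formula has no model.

UNSATISFIABLE

Branch on v0: set v0 = 0.
Branch on v1: set v1 = 0.
(~v4) alone gives v4 = 0.
(v3) alone gives v3 = 1.
But (~v3) is also a unit clause — contradiction.
Backtrack on v1: now try v1 = 1.
(v2) alone gives v2 = 1.
(~v4) alone gives v4 = 0.
But (v4) is also a unit clause — contradiction.
Either choice for v1 ends in contradiction.
Backtrack on v0: now try v0 = 1.
Branch on v4: set v4 = 0.
(v3) alone gives v3 = 1.
(~v1) alone gives v1 = 0.
But (v1) is also a unit clause — contradiction.
Backtrack on v4: now try v4 = 1.
(v2) alone gives v2 = 1.
(~v1) alone gives v1 = 0.
(v3) alone gives v3 = 1.
But (~v3) is also a unit clause — contradiction.
Either choice for v4 ends in contradiction.
Either choice for v0 ends in contradiction.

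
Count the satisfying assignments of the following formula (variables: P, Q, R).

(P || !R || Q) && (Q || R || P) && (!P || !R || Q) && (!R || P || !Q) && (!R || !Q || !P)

There are 2^3 = 8 truth assignments over (P, Q, R).
Check each against the 5 clauses (columns in the order P, Q, R):
  F F F  ✗ fails (Q || R || P)
  F F T  ✗ fails (P || !R || Q)
  F T F  ✓ satisfies all
  F T T  ✗ fails (!R || P || !Q)
  T F F  ✓ satisfies all
  T F T  ✗ fails (!P || !R || Q)
  T T F  ✓ satisfies all
  T T T  ✗ fails (!R || !Q || !P)
3 of the 8 rows are models.

3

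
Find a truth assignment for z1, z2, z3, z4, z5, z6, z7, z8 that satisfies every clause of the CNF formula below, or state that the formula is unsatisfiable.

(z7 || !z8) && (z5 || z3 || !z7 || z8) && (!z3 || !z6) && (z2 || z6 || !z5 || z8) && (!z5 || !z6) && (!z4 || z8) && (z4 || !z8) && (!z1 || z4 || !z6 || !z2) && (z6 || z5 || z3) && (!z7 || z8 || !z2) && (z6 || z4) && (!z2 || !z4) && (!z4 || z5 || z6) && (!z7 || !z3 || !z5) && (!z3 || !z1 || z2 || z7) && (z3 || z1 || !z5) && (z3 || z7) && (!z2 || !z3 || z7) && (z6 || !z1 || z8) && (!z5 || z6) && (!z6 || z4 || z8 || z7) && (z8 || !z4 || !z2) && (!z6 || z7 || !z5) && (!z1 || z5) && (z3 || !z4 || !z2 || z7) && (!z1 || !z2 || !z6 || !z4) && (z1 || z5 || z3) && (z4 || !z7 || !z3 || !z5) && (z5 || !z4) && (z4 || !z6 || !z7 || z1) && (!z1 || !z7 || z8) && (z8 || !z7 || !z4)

Try z7 = true.
Try z3 = false.
Try z5 = true.
(!z6) alone gives z6 = false.
But (z6) is also a unit clause — contradiction.
Backtrack on z5: now try z5 = false.
(z8) alone gives z8 = true.
(z4) alone gives z4 = true.
But (!z4) is also a unit clause — contradiction.
Both values of z5 lead to a conflict.
Backtrack on z3: now try z3 = true.
(!z6) alone gives z6 = false.
(z4) alone gives z4 = true.
(z8) alone gives z8 = true.
(!z2) alone gives z2 = false.
(z5) alone gives z5 = true.
But (!z5) is also a unit clause — contradiction.
Both values of z3 lead to a conflict.
Backtrack on z7: now try z7 = false.
(!z8) alone gives z8 = false.
(!z4) alone gives z4 = false.
(z6) alone gives z6 = true.
But (!z6) is also a unit clause — contradiction.
Both values of z7 lead to a conflict.

UNSATISFIABLE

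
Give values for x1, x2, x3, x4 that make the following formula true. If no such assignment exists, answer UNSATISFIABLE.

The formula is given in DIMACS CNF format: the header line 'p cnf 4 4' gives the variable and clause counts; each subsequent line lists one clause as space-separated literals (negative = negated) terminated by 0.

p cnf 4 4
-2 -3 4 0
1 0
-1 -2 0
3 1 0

x1 ↦ True; x2 ↦ False; x3 ↦ True; x4 ↦ True

(x1) alone gives x1 = True.
(¬x2) alone gives x2 = False.
No clause remains; x3, x4 are free.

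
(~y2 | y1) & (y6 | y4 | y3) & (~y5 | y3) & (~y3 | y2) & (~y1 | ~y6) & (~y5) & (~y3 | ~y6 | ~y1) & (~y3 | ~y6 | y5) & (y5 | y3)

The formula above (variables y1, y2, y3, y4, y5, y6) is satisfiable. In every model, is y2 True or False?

True

Suppose y2 = 0.
From the singleton clause (~y3), y3 = 0.
From the singleton clause (~y5), y5 = 0.
But (y5) is also a unit clause — contradiction.
So every satisfying assignment has y2 = True.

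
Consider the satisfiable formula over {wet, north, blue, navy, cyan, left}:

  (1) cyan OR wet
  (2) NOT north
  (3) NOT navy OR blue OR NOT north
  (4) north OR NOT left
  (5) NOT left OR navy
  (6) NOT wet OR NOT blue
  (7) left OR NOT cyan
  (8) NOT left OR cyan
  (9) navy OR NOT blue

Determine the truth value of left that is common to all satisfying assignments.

Suppose left = true.
Unit clause (NOT north) forces north = false.
But (north) is also a unit clause — contradiction.
So every satisfying assignment has left = False.

False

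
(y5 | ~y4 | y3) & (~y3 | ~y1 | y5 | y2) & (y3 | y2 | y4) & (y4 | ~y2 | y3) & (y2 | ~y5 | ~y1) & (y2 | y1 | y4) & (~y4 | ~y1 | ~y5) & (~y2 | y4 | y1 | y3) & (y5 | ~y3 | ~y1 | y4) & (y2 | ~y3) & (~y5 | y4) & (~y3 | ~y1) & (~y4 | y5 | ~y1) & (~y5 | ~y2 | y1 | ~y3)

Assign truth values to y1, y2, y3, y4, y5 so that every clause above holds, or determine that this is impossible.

y1=0; y2=0; y3=0; y4=1; y5=1

Branch on y2: set y2 = 0.
Unit clause (~y3) forces y3 = 0.
Unit clause (y4) forces y4 = 1.
Unit clause (y5) forces y5 = 1.
Unit clause (~y1) forces y1 = 0.
This assignment satisfies each clause.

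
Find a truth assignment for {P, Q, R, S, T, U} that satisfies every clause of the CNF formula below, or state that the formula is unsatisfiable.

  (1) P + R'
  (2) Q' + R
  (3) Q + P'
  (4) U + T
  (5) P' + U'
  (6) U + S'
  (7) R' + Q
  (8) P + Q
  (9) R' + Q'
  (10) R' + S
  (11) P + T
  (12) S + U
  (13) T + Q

UNSATISFIABLE

Try P = 1.
(Q) alone gives Q = 1.
(R) alone gives R = 1.
Now (R') is unsatisfied and unit — conflict.
Undo P and try P = 0.
(R') alone gives R = 0.
(Q') alone gives Q = 0.
Now (Q) is unsatisfied and unit — conflict.
Neither P = 1 nor P = 0 works.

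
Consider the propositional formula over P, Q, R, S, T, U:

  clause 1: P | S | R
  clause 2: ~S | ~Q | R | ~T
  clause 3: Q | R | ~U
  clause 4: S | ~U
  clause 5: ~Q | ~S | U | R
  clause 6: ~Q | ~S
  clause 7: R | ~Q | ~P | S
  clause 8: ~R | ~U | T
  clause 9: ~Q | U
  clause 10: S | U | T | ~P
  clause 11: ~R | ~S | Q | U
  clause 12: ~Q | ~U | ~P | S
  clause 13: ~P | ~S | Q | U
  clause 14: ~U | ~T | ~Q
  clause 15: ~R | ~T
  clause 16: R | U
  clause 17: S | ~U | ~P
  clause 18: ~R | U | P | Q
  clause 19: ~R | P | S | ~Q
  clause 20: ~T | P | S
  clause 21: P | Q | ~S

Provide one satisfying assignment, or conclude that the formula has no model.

Suppose S = 1.
Unit clause (~Q) forces Q = 0.
Unit clause (P) forces P = 1.
Unit clause (U) forces U = 1.
Unit clause (R) forces R = 1.
Unit clause (T) forces T = 1.
Now (~T) is unsatisfied and unit — conflict.
That branch fails; take S = 0 instead.
Unit clause (~U) forces U = 0.
Unit clause (~Q) forces Q = 0.
Unit clause (R) forces R = 1.
Unit clause (~T) forces T = 0.
Unit clause (~P) forces P = 0.
Now (P) is unsatisfied and unit — conflict.
Either choice for S ends in contradiction.

UNSATISFIABLE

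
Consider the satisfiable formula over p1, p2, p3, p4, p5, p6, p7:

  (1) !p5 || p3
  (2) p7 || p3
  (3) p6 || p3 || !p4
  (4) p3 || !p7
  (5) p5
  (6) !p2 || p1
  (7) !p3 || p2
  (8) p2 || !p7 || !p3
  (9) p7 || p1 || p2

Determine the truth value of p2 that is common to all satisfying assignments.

Suppose p2 = false.
Unit clause (p5) forces p5 = true.
Unit clause (p3) forces p3 = true.
Now (!p3) is unsatisfied and unit — conflict.
So every satisfying assignment has p2 = True.

True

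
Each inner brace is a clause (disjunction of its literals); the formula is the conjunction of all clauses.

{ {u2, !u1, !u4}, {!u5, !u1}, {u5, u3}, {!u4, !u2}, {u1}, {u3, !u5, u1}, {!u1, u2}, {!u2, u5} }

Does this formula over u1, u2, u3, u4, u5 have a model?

No

The clause (u1) is unit, so u1 = true.
The clause (!u5) is unit, so u5 = false.
The clause (u3) is unit, so u3 = true.
The clause (u2) is unit, so u2 = true.
Now (!u2) is unsatisfied and unit — conflict.
No assignment satisfies every clause.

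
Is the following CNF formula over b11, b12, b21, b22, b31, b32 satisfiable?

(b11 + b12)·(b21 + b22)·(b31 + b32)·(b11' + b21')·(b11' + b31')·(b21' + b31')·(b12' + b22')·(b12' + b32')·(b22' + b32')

No, unsatisfiable

Branch on b11: set b11 = 1.
Unit clause (b21') forces b21 = 0.
Unit clause (b22) forces b22 = 1.
Unit clause (b31') forces b31 = 0.
Unit clause (b32) forces b32 = 1.
That conflicts with the unit clause (b32').
That branch fails; take b11 = 0 instead.
Unit clause (b12) forces b12 = 1.
Unit clause (b22') forces b22 = 0.
Unit clause (b21) forces b21 = 1.
Unit clause (b31') forces b31 = 0.
Unit clause (b32) forces b32 = 1.
That conflicts with the unit clause (b32').
Neither b11 = 1 nor b11 = 0 works.
No assignment satisfies every clause.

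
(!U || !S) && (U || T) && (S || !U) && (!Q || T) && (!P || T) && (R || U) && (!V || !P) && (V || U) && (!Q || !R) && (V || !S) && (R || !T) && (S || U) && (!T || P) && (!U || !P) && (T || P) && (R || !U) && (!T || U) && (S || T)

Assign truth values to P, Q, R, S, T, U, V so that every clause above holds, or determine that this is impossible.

Branch on U: set U = false.
From the singleton clause (T), T = true.
That conflicts with the unit clause (!T).
Undo U and try U = true.
From the singleton clause (!S), S = false.
That conflicts with the unit clause (S).
Neither U = true nor U = false works.

UNSATISFIABLE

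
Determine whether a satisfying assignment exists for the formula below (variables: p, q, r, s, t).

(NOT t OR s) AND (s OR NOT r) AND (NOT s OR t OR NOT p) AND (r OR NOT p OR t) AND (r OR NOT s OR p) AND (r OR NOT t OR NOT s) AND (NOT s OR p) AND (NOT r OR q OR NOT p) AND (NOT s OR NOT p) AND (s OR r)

Branch on t: set t = false.
Branch on s: set s = true.
(NOT p) alone gives p = false.
But (p) is also a unit clause — contradiction.
So s must be the other value — set s = false.
(NOT r) alone gives r = false.
But (r) is also a unit clause — contradiction.
Both values of s lead to a conflict.
So t must be the other value — set t = true.
(s) alone gives s = true.
(r) alone gives r = true.
(p) alone gives p = true.
But (NOT p) is also a unit clause — contradiction.
Both values of t lead to a conflict.
No assignment satisfies every clause.

No, unsatisfiable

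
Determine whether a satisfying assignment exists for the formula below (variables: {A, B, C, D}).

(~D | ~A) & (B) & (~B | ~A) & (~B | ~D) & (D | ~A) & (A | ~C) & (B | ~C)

Yes

The clause (B) is unit, so B = 1.
The clause (~A) is unit, so A = 0.
The clause (~D) is unit, so D = 0.
The clause (~C) is unit, so C = 0.
All clauses are satisfied.
A satisfying assignment: A ↦ 0, B ↦ 1, C ↦ 0, D ↦ 0.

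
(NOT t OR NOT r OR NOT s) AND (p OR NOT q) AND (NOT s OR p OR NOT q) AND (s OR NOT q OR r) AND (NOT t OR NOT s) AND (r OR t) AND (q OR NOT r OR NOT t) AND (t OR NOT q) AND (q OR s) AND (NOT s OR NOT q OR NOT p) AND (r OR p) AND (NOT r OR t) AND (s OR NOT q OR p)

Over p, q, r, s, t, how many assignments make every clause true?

There are 2^5 = 32 truth assignments over (p, q, r, s, t).
Split on s. With s = true, the clauses containing s are satisfied and NOT s drops from the rest; 0 of the 2^4 = 16 assignments to the other variables satisfy what remains.
With s = false, by the same count on the reduced clause set, 1 assignment works.
Total: 0 + 1 = 1.

1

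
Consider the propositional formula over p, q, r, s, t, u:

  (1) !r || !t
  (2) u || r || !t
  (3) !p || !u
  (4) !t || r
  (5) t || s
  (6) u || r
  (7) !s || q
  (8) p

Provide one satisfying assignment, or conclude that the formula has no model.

The clause (p) is unit, so p = true.
The clause (!u) is unit, so u = false.
The clause (r) is unit, so r = true.
The clause (!t) is unit, so t = false.
The clause (s) is unit, so s = true.
The clause (q) is unit, so q = true.
This assignment satisfies each clause.

p=true,  q=true,  r=true,  s=true,  t=false,  u=false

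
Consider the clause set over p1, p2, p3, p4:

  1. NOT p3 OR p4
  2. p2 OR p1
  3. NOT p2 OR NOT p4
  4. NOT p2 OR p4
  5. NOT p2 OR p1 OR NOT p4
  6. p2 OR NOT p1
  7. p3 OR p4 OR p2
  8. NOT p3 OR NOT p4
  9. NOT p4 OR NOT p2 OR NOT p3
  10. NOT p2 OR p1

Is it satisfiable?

Unsatisfiable

Suppose p3 = false.
Suppose p2 = true.
From the singleton clause (NOT p4), p4 = false.
That conflicts with the unit clause (p4).
That branch fails; take p2 = false instead.
From the singleton clause (p1), p1 = true.
That conflicts with the unit clause (NOT p1).
Either choice for p2 ends in contradiction.
That branch fails; take p3 = true instead.
From the singleton clause (p4), p4 = true.
That conflicts with the unit clause (NOT p4).
Either choice for p3 ends in contradiction.
No assignment satisfies every clause.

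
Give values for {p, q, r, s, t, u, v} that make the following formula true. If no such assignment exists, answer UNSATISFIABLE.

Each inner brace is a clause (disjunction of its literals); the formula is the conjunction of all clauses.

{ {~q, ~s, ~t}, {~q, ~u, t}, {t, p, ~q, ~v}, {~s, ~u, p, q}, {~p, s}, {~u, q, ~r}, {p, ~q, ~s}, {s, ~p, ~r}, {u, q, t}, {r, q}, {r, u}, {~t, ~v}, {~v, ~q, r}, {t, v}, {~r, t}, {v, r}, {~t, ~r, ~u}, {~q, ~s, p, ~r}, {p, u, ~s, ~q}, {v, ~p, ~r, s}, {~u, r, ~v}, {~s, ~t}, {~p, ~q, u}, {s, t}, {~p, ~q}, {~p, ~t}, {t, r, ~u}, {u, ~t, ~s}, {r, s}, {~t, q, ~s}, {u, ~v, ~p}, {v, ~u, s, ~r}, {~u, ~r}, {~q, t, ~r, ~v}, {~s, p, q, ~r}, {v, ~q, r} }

Suppose p = 0.
Suppose q = 0.
(r) alone gives r = 1.
(~u) alone gives u = 0.
(t) alone gives t = 1.
(~v) alone gives v = 0.
(~s) alone gives s = 0.
All clauses are satisfied.

p: 0; q: 0; r: 1; s: 0; t: 1; u: 0; v: 0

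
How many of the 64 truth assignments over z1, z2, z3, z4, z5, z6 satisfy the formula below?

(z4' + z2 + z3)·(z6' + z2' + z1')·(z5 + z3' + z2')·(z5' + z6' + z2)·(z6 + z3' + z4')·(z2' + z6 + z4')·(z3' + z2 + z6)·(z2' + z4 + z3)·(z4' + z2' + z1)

13

There are 2^6 = 64 truth assignments over (z1, z2, z3, z4, z5, z6).
Split on z3. With z3 = 1, the clauses containing z3 are satisfied and z3' drops from the rest; 7 of the 2^5 = 32 assignments to the other variables satisfy what remains.
With z3 = 0, by the same count on the reduced clause set, 6 assignments work.
(One model: z1=F, z2=F, z3=F, z4=F, z5=F, z6=F.)
Total: 7 + 6 = 13.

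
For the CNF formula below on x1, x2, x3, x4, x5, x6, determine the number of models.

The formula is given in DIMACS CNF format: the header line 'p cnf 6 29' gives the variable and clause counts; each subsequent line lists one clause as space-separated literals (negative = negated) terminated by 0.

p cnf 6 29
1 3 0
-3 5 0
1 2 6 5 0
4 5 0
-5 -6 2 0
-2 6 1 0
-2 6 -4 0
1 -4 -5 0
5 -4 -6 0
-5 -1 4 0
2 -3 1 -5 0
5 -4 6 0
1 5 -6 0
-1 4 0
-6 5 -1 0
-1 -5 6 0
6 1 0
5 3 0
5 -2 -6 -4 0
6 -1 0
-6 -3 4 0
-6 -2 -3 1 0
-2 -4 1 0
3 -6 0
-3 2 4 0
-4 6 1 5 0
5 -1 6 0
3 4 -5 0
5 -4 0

1

There are 2^6 = 64 truth assignments over (x1, x2, x3, x4, x5, x6).
Split on x1. With x1 = True, the clauses containing x1 are satisfied and ¬x1 drops from the rest; 1 of the 2^5 = 32 assignments to the other variables satisfy what remains.
With x1 = False, by the same count on the reduced clause set, 0 assignments work.
(One model: x1=T, x2=T, x3=T, x4=T, x5=T, x6=T.)
Total: 1 + 0 = 1.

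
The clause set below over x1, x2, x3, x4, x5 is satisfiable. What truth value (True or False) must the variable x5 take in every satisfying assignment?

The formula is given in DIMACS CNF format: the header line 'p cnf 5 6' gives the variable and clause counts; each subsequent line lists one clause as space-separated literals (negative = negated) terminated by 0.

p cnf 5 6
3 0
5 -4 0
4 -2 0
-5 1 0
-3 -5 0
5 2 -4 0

False

Suppose x5 = True.
From the singleton clause (x3), x3 = True.
Now (¬x3) is unsatisfied and unit — conflict.
So every satisfying assignment has x5 = False.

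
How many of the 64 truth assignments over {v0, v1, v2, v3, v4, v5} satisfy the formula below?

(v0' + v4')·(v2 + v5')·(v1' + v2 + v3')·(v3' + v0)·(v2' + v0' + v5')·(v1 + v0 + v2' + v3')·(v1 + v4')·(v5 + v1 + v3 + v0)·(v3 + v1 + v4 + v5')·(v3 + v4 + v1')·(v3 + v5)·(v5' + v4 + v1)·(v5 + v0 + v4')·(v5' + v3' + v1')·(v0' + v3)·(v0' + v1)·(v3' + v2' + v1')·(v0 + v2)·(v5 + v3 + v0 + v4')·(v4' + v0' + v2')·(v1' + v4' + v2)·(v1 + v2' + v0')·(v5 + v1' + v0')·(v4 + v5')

1

There are 2^6 = 64 truth assignments over (v0, v1, v2, v3, v4, v5).
Split on v1. With v1 = 1, the clauses containing v1 are satisfied and v1' drops from the rest; 1 of the 2^5 = 32 assignments to the other variables satisfy what remains.
With v1 = 0, by the same count on the reduced clause set, 0 assignments work.
(One model: v0=F, v1=T, v2=T, v3=F, v4=T, v5=T.)
Total: 1 + 0 = 1.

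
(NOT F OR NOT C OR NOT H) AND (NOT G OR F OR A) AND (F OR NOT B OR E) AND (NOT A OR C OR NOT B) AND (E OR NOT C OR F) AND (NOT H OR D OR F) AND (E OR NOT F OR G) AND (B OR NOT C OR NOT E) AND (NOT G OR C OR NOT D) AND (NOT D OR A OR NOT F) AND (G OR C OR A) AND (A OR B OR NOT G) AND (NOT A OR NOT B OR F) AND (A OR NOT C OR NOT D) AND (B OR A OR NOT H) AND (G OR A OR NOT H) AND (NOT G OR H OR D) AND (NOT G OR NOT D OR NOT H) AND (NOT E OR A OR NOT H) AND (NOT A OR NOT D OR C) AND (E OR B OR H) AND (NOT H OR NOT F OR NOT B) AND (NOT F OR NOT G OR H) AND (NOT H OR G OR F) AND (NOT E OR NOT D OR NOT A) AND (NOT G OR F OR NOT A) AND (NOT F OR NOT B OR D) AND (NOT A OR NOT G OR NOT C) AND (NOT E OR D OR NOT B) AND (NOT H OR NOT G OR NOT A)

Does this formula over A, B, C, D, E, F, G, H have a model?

Try F = true.
Try C = false.
Try A = true.
Unit clause (NOT B) forces B = false.
Unit clause (NOT D) forces D = false.
Try E = true.
Try G = false.
Every clause is now satisfied; H is unconstrained.
A satisfying assignment: A: true; B: false; C: false; D: false; E: true; F: true; G: false; H: false.

Yes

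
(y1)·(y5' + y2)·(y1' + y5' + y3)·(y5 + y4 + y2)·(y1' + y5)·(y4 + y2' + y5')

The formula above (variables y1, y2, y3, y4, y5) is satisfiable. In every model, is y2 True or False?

Suppose y2 = 0.
Unit clause (y1) forces y1 = 1.
Unit clause (y5') forces y5 = 0.
But (y5) is also a unit clause — contradiction.
So every satisfying assignment has y2 = True.

True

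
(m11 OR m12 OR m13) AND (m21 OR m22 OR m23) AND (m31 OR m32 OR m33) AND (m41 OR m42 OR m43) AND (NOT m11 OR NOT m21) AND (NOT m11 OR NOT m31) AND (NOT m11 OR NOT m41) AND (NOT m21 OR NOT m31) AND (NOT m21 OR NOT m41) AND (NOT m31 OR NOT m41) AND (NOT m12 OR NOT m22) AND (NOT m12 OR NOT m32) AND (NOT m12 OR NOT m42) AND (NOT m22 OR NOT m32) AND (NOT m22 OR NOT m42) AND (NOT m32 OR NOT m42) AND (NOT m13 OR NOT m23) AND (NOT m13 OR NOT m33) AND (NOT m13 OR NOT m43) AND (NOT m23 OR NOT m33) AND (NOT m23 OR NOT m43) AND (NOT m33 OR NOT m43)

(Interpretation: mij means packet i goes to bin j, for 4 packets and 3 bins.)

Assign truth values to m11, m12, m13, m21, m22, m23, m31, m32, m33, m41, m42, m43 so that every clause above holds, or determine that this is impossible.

UNSATISFIABLE

Try m11 = false.
Try m12 = true.
From the singleton clause (NOT m22), m22 = false.
From the singleton clause (NOT m32), m32 = false.
From the singleton clause (NOT m42), m42 = false.
Try m21 = true.
From the singleton clause (NOT m31), m31 = false.
From the singleton clause (m33), m33 = true.
From the singleton clause (NOT m41), m41 = false.
From the singleton clause (m43), m43 = true.
But (NOT m43) is also a unit clause — contradiction.
So m21 must be the other value — set m21 = false.
From the singleton clause (m23), m23 = true.
From the singleton clause (NOT m13), m13 = false.
From the singleton clause (NOT m33), m33 = false.
From the singleton clause (m31), m31 = true.
From the singleton clause (NOT m41), m41 = false.
From the singleton clause (m43), m43 = true.
But (NOT m43) is also a unit clause — contradiction.
Either choice for m21 ends in contradiction.
So m12 must be the other value — set m12 = false.
From the singleton clause (m13), m13 = true.
From the singleton clause (NOT m23), m23 = false.
From the singleton clause (NOT m33), m33 = false.
From the singleton clause (NOT m43), m43 = false.
Try m21 = true.
From the singleton clause (NOT m31), m31 = false.
From the singleton clause (m32), m32 = true.
From the singleton clause (NOT m41), m41 = false.
From the singleton clause (m42), m42 = true.
But (NOT m42) is also a unit clause — contradiction.
So m21 must be the other value — set m21 = false.
From the singleton clause (m22), m22 = true.
From the singleton clause (NOT m32), m32 = false.
From the singleton clause (m31), m31 = true.
From the singleton clause (NOT m41), m41 = false.
From the singleton clause (m42), m42 = true.
But (NOT m42) is also a unit clause — contradiction.
Either choice for m21 ends in contradiction.
Either choice for m12 ends in contradiction.
So m11 must be the other value — set m11 = true.
From the singleton clause (NOT m21), m21 = false.
From the singleton clause (NOT m31), m31 = false.
From the singleton clause (NOT m41), m41 = false.
Try m22 = true.
From the singleton clause (NOT m12), m12 = false.
From the singleton clause (NOT m32), m32 = false.
From the singleton clause (m33), m33 = true.
From the singleton clause (NOT m42), m42 = false.
From the singleton clause (m43), m43 = true.
But (NOT m43) is also a unit clause — contradiction.
So m22 must be the other value — set m22 = false.
From the singleton clause (m23), m23 = true.
From the singleton clause (NOT m13), m13 = false.
From the singleton clause (NOT m33), m33 = false.
From the singleton clause (m32), m32 = true.
From the singleton clause (NOT m12), m12 = false.
From the singleton clause (NOT m42), m42 = false.
From the singleton clause (m43), m43 = true.
But (NOT m43) is also a unit clause — contradiction.
Either choice for m22 ends in contradiction.
Either choice for m11 ends in contradiction.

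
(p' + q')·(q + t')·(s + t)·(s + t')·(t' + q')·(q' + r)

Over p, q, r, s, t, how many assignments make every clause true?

There are 2^5 = 32 truth assignments over (p, q, r, s, t).
Split on t. With t = 1, the clauses containing t are satisfied and t' drops from the rest; 0 of the 2^4 = 16 assignments to the other variables satisfy what remains.
With t = 0, by the same count on the reduced clause set, 5 assignments work.
Total: 0 + 5 = 5.

5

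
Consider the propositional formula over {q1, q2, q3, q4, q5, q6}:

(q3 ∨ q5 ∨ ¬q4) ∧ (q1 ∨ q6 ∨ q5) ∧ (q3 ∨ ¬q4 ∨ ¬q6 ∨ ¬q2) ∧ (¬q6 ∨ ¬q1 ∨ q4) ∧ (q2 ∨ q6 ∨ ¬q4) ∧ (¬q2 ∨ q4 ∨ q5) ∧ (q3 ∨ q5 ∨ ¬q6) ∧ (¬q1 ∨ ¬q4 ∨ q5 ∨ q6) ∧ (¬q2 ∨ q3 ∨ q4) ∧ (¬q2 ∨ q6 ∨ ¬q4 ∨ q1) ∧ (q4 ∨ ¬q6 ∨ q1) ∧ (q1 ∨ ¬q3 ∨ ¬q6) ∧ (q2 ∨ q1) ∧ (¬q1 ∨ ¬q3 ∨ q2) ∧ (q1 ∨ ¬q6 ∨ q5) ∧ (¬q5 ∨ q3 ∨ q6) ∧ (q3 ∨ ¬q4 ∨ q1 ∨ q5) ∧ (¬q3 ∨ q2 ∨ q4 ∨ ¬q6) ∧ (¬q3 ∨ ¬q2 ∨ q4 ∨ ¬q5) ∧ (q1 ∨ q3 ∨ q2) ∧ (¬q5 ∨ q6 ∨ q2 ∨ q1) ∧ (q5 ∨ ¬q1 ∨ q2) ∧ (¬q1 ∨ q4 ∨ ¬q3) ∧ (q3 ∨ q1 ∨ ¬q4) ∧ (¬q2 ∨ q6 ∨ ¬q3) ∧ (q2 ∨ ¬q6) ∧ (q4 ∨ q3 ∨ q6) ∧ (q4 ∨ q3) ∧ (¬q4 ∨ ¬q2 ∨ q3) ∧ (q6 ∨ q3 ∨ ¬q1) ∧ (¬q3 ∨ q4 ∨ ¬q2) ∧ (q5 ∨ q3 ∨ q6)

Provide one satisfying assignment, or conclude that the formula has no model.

q1 ↦ True; q2 ↦ True; q3 ↦ True; q4 ↦ True; q5 ↦ False; q6 ↦ True

Case q2 = True:
Case q4 = True:
The clause (q3) is unit, so q3 = True.
The clause (q6) is unit, so q6 = True.
The clause (q1) is unit, so q1 = True.
Every clause is now satisfied; q5 is unconstrained.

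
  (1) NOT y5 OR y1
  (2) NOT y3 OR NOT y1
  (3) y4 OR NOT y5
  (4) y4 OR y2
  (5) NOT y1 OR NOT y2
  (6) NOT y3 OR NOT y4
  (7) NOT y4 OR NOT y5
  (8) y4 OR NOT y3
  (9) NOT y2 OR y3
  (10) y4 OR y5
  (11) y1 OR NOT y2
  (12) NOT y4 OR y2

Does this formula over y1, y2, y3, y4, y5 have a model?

Try y5 = false.
(y4) alone gives y4 = true.
(NOT y3) alone gives y3 = false.
(NOT y2) alone gives y2 = false.
Now (y2) is unsatisfied and unit — conflict.
So y5 must be the other value — set y5 = true.
(y1) alone gives y1 = true.
(NOT y3) alone gives y3 = false.
(y4) alone gives y4 = true.
Now (NOT y4) is unsatisfied and unit — conflict.
Either choice for y5 ends in contradiction.
No assignment satisfies every clause.

No, unsatisfiable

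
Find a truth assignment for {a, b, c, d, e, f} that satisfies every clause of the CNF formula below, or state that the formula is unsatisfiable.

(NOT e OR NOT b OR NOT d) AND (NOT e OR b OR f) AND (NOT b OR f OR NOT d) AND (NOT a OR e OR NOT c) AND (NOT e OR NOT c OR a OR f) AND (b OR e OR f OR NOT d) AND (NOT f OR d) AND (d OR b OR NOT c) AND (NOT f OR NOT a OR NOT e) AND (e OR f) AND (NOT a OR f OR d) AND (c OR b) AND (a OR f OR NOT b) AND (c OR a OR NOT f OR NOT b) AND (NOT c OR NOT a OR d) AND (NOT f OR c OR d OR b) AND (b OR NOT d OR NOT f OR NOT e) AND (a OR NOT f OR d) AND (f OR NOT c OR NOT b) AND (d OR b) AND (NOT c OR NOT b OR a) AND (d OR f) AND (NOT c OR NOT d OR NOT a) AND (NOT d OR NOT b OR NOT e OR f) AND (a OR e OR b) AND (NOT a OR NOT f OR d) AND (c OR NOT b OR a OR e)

Case f = true:
(d) alone gives d = true.
Case e = false:
Case a = true:
(NOT c) alone gives c = false.
(b) alone gives b = true.
Every clause now holds.

a: true; b: true; c: false; d: true; e: false; f: true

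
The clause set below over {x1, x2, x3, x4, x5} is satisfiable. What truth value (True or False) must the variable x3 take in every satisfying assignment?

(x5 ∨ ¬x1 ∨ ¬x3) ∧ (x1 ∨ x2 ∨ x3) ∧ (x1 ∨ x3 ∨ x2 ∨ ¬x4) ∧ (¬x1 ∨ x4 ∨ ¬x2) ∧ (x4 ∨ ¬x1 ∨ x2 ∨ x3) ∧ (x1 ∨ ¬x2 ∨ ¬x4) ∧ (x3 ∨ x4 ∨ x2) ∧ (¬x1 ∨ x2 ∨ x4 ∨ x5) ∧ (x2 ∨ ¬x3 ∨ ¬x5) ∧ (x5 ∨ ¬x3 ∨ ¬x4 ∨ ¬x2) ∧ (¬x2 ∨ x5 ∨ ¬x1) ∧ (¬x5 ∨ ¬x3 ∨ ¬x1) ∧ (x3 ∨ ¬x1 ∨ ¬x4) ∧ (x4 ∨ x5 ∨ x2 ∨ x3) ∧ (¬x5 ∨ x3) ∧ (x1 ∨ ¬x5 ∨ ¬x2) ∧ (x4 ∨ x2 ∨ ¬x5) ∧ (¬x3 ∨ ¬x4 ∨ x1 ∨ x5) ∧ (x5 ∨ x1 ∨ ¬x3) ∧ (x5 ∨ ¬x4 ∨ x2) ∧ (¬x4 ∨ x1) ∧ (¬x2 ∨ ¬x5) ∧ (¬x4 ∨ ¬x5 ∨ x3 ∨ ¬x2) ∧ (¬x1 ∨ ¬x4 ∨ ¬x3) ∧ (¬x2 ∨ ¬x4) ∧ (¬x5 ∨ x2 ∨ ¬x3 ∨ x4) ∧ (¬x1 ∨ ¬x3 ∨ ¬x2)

False

Suppose x3 = True.
Case x5 = True:
Unit clause (x2) forces x2 = True.
That conflicts with the unit clause (¬x2).
That branch fails; take x5 = False instead.
Unit clause (¬x1) forces x1 = False.
That conflicts with the unit clause (x1).
Neither x5 = True nor x5 = False works.
So every satisfying assignment has x3 = False.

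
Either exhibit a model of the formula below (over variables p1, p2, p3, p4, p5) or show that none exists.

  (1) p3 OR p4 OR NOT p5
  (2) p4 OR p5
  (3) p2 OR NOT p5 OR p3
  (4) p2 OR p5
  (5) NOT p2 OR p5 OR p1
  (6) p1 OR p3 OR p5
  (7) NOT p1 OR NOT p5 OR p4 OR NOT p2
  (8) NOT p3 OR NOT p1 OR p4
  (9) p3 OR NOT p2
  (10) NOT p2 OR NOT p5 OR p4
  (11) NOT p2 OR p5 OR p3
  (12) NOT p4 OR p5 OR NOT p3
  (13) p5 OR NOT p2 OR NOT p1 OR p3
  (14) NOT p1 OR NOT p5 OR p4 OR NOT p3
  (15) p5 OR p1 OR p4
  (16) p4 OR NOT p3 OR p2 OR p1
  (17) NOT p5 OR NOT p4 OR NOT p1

p1=false, p2=false, p3=true, p4=true, p5=true

Suppose p4 = true.
Suppose p2 = false.
(p5) alone gives p5 = true.
(p3) alone gives p3 = true.
(NOT p1) alone gives p1 = false.
This assignment satisfies each clause.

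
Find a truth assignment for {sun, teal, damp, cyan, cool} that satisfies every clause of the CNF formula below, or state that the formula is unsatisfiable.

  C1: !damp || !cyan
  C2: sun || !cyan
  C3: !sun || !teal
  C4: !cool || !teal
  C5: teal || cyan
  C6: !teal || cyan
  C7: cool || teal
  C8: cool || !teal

sun=true; teal=false; damp=false; cyan=true; cool=true

Try damp = false.
Try sun = true.
The clause (!teal) is unit, so teal = false.
The clause (cyan) is unit, so cyan = true.
The clause (cool) is unit, so cool = true.
This assignment satisfies each clause.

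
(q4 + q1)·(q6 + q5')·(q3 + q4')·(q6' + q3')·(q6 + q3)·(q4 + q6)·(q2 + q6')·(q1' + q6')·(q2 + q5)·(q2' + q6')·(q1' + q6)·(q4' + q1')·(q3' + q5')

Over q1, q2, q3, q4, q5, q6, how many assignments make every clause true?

There are 2^6 = 64 truth assignments over (q1, q2, q3, q4, q5, q6).
Split on q4. With q4 = 1, the clauses containing q4 are satisfied and q4' drops from the rest; 1 of the 2^5 = 32 assignments to the other variables satisfy what remains.
With q4 = 0, by the same count on the reduced clause set, 0 assignments work.
(One model: q1=F, q2=T, q3=T, q4=T, q5=F, q6=F.)
Total: 1 + 0 = 1.

1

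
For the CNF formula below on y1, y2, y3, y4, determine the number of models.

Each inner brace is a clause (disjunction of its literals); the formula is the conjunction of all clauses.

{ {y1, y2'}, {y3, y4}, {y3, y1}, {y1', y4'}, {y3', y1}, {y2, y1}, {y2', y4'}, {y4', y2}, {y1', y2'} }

1

There are 2^4 = 16 truth assignments over (y1, y2, y3, y4).
Check each against the 9 clauses (columns in the order y1, y2, y3, y4):
  F F F F  ✗ fails (y3 + y4)
  F F F T  ✗ fails (y3 + y1)
  F F T F  ✗ fails (y3' + y1)
  F F T T  ✗ fails (y3' + y1)
  F T F F  ✗ fails (y1 + y2')
  F T F T  ✗ fails (y1 + y2')
  F T T F  ✗ fails (y1 + y2')
  F T T T  ✗ fails (y1 + y2')
  T F F F  ✗ fails (y3 + y4)
  T F F T  ✗ fails (y1' + y4')
  T F T F  ✓ satisfies all
  T F T T  ✗ fails (y1' + y4')
  T T F F  ✗ fails (y3 + y4)
  T T F T  ✗ fails (y1' + y4')
  T T T F  ✗ fails (y1' + y2')
  T T T T  ✗ fails (y1' + y4')
1 of the 16 rows is a model.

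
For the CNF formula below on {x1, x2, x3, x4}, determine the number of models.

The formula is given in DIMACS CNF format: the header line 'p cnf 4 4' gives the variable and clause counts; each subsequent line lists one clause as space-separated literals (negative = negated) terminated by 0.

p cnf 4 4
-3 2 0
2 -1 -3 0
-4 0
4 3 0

2

There are 2^4 = 16 truth assignments over (x1, x2, x3, x4).
Check each against the 4 clauses (columns in the order x1, x2, x3, x4):
  F F F F  ✗ fails (x4 ∨ x3)
  F F F T  ✗ fails (¬x4)
  F F T F  ✗ fails (¬x3 ∨ x2)
  F F T T  ✗ fails (¬x3 ∨ x2)
  F T F F  ✗ fails (x4 ∨ x3)
  F T F T  ✗ fails (¬x4)
  F T T F  ✓ satisfies all
  F T T T  ✗ fails (¬x4)
  T F F F  ✗ fails (x4 ∨ x3)
  T F F T  ✗ fails (¬x4)
  T F T F  ✗ fails (¬x3 ∨ x2)
  T F T T  ✗ fails (¬x3 ∨ x2)
  T T F F  ✗ fails (x4 ∨ x3)
  T T F T  ✗ fails (¬x4)
  T T T F  ✓ satisfies all
  T T T T  ✗ fails (¬x4)
2 of the 16 rows are models.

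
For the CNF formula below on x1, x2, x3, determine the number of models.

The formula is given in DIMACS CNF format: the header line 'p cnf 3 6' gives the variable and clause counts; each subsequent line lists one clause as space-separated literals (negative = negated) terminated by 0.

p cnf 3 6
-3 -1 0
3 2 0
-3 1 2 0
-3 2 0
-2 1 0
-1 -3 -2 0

1

There are 2^3 = 8 truth assignments over (x1, x2, x3).
Split on x2. With x2 = True, the clauses containing x2 are satisfied and ¬x2 drops from the rest; 1 of the 2^2 = 4 assignments to the other variables satisfy what remains.
With x2 = False, by the same count on the reduced clause set, 0 assignments work.
(One model: x1=T, x2=T, x3=F.)
Total: 1 + 0 = 1.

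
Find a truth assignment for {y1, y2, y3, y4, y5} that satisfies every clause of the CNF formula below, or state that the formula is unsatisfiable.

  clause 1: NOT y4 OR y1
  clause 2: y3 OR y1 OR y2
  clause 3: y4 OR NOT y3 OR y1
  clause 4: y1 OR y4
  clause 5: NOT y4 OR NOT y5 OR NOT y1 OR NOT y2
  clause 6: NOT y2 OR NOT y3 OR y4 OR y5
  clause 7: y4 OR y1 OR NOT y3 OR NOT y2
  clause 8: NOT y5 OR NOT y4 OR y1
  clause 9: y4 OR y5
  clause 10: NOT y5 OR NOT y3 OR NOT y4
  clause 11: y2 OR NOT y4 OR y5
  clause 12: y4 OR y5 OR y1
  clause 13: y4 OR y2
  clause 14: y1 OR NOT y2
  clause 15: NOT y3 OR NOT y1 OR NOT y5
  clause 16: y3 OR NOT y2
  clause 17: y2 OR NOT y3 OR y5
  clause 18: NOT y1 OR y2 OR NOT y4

Try y4 = true.
(y1) alone gives y1 = true.
(y2) alone gives y2 = true.
(NOT y5) alone gives y5 = false.
(y3) alone gives y3 = true.
All clauses are satisfied.

y1=true; y2=true; y3=true; y4=true; y5=false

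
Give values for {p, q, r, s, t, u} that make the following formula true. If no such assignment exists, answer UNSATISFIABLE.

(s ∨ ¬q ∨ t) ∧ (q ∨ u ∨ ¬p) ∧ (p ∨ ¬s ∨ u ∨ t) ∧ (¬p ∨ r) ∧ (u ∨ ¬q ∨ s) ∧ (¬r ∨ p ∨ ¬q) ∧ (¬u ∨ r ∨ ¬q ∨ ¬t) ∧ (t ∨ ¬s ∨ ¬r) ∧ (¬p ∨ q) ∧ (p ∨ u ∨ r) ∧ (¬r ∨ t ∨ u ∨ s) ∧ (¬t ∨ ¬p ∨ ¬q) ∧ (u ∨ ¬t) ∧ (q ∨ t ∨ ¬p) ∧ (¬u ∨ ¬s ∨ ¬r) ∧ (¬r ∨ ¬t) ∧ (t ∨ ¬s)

p ↦ False, q ↦ False, r ↦ False, s ↦ False, t ↦ False, u ↦ True

Suppose p = False.
Suppose r = False.
From the singleton clause (u), u = True.
Suppose q = False.
Suppose t = False.
From the singleton clause (¬s), s = False.
All clauses are satisfied.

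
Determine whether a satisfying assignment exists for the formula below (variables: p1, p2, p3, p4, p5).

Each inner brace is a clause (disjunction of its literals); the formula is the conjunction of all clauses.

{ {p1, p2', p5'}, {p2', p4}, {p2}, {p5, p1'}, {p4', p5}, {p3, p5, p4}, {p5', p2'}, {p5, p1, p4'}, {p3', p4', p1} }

From the singleton clause (p2), p2 = 1.
From the singleton clause (p4), p4 = 1.
From the singleton clause (p5), p5 = 1.
But (p5') is also a unit clause — contradiction.
No assignment satisfies every clause.

No, unsatisfiable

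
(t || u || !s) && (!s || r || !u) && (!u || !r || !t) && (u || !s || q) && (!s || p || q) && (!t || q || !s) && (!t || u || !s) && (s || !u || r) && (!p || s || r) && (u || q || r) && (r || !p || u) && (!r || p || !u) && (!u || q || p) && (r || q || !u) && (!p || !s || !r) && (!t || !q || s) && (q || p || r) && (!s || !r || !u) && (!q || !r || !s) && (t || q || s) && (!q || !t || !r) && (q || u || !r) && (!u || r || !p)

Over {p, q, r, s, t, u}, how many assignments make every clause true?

There are 2^6 = 64 truth assignments over (p, q, r, s, t, u).
Split on p. With p = true, the clauses containing p are satisfied and !p drops from the rest; 2 of the 2^5 = 32 assignments to the other variables satisfy what remains.
With p = false, by the same count on the reduced clause set, 2 assignments work.
(One model: p=F, q=T, r=F, s=F, t=F, u=F.)
Total: 2 + 2 = 4.

4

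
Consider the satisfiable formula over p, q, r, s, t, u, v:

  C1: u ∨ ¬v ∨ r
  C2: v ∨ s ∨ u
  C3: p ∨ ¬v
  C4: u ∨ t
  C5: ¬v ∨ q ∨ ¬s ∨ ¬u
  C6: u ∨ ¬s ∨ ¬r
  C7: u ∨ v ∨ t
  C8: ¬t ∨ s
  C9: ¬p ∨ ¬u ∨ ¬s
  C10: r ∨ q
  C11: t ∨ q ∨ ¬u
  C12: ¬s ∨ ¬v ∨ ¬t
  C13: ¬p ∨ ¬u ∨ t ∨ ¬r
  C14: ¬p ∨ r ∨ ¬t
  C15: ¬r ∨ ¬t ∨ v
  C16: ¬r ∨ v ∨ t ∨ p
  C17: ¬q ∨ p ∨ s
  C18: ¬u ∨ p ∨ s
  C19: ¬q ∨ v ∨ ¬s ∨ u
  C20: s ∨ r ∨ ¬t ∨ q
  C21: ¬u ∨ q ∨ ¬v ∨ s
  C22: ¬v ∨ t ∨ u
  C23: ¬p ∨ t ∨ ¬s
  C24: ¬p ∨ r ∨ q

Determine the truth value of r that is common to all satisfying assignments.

Suppose r = True.
Branch on p: set p = True.
Branch on u: set u = True.
(¬s) alone gives s = False.
(¬t) alone gives t = False.
But (t) is also a unit clause — contradiction.
Backtrack on u: now try u = False.
(t) alone gives t = True.
(¬s) alone gives s = False.
But (s) is also a unit clause — contradiction.
Neither u = True nor u = False works.
Backtrack on p: now try p = False.
(¬v) alone gives v = False.
(¬t) alone gives t = False.
But (t) is also a unit clause — contradiction.
Neither p = True nor p = False works.
So every satisfying assignment has r = False.

False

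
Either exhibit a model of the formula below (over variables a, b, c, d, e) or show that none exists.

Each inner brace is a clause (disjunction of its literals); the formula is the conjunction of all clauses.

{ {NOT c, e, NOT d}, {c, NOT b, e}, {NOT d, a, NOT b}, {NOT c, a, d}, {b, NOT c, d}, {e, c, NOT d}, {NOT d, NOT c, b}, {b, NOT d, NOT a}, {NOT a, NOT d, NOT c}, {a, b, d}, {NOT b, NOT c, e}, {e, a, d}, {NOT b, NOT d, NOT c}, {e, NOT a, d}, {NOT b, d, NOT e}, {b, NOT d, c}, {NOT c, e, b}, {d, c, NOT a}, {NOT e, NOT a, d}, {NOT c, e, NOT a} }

Case c = false:
Case b = true:
From the singleton clause (e), e = true.
From the singleton clause (d), d = true.
From the singleton clause (a), a = true.
This assignment satisfies each clause.

a=true; b=true; c=false; d=true; e=true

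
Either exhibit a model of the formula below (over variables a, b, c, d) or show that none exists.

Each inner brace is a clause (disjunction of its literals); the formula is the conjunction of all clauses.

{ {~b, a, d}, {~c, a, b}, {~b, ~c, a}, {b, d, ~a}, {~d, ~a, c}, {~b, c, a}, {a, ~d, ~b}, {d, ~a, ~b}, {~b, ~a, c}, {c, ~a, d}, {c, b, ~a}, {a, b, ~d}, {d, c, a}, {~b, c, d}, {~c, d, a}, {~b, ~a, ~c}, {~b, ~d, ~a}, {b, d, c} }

Suppose b = 0.
Suppose c = 1.
The clause (a) is unit, so a = 1.
The clause (d) is unit, so d = 1.
All clauses are satisfied.

a: 1; b: 0; c: 1; d: 1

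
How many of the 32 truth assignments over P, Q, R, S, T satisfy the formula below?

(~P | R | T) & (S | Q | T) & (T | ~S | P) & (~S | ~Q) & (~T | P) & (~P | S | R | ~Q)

There are 2^5 = 32 truth assignments over (P, Q, R, S, T).
Split on R. With R = 1, the clauses containing R are satisfied and ~R drops from the rest; 6 of the 2^4 = 16 assignments to the other variables satisfy what remains.
With R = 0, by the same count on the reduced clause set, 3 assignments work.
Total: 6 + 3 = 9.

9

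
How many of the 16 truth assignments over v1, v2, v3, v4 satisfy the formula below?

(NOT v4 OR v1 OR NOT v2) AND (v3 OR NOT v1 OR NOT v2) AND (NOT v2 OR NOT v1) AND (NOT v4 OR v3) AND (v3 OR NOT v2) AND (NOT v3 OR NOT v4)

There are 2^4 = 16 truth assignments over (v1, v2, v3, v4).
Split on v1. With v1 = true, the clauses containing v1 are satisfied and NOT v1 drops from the rest; 2 of the 2^3 = 8 assignments to the other variables satisfy what remains.
With v1 = false, by the same count on the reduced clause set, 3 assignments work.
(One model: v1=F, v2=F, v3=F, v4=F.)
Total: 2 + 3 = 5.

5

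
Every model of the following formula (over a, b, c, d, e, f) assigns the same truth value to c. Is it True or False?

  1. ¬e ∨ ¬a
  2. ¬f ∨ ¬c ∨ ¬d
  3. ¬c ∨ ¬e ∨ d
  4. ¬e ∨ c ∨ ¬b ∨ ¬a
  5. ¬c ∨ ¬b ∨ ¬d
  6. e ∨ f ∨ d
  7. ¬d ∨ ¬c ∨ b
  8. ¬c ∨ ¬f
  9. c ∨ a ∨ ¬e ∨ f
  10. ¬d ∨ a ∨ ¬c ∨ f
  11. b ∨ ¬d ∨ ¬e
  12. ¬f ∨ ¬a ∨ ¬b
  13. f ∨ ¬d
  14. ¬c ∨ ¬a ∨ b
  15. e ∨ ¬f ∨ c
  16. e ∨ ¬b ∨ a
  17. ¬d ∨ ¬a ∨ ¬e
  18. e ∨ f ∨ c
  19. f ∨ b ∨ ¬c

Suppose c = True.
The clause (¬f) is unit, so f = False.
The clause (¬d) is unit, so d = False.
The clause (¬e) is unit, so e = False.
But (e) is also a unit clause — contradiction.
So every satisfying assignment has c = False.

False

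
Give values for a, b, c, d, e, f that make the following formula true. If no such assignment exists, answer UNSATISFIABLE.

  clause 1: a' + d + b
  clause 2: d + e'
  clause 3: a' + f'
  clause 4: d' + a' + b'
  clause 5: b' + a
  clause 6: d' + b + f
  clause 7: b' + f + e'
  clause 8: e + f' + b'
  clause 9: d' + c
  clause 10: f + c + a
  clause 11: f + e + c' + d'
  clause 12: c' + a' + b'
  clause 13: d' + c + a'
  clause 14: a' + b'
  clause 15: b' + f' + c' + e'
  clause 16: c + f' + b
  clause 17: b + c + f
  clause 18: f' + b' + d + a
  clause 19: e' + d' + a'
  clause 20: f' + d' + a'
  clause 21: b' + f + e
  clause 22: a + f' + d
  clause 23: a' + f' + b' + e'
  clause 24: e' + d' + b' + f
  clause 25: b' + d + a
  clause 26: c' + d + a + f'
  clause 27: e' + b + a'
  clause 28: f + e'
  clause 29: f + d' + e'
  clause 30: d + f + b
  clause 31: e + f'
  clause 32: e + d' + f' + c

Try d = 1.
The clause (c) is unit, so c = 1.
Try a = 0.
The clause (b') is unit, so b = 0.
The clause (f) is unit, so f = 1.
The clause (e) is unit, so e = 1.
This assignment satisfies each clause.

a=0,  b=0,  c=1,  d=1,  e=1,  f=1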